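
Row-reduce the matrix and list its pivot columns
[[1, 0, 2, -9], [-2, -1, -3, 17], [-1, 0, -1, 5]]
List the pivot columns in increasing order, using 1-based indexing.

1, 2, 3

R2 := R2 + 2·R1
  [  1   0   2  -9 ]
  [  0  -1   1  -1 ]
  [ -1   0  -1   5 ]
R3 := R3 + R1
  [ 1   0  2  -9 ]
  [ 0  -1  1  -1 ]
  [ 0   0  1  -4 ]
R2 := -1·R2
  [ 1  0   2  -9 ]
  [ 0  1  -1   1 ]
  [ 0  0   1  -4 ]
R2 := R2 + R3
  [ 1  0  2  -9 ]
  [ 0  1  0  -3 ]
  [ 0  0  1  -4 ]
R1 := R1 − 2·R3
  [ 1  0  0  -1 ]
  [ 0  1  0  -3 ]
  [ 0  0  1  -4 ]
Pivot columns are the columns containing a leading 1.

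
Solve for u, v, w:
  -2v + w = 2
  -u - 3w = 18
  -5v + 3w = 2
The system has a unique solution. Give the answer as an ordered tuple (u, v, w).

Form the augmented matrix and row-reduce:
  [  0  -2   1  |   2 ]
  [ -1   0  -3  |  18 ]
  [  0  -5   3  |   2 ]
r1 ↔ r2
  [ -1   0  -3  |  18 ]
  [  0  -2   1  |   2 ]
  [  0  -5   3  |   2 ]
r1 → -1·r1
  [ 1   0  3  |  -18 ]
  [ 0  -2  1  |    2 ]
  [ 0  -5  3  |    2 ]
r2 → -1/2·r2
  [ 1   0     3  |  -18 ]
  [ 0   1  -1/2  |   -1 ]
  [ 0  -5     3  |    2 ]
r3 → r3 + 5·r2
  [ 1  0     3  |  -18 ]
  [ 0  1  -1/2  |   -1 ]
  [ 0  0   1/2  |   -3 ]
r3 → 2·r3
  [ 1  0     3  |  -18 ]
  [ 0  1  -1/2  |   -1 ]
  [ 0  0     1  |   -6 ]
r2 → r2 + 1/2·r3
  [ 1  0  3  |  -18 ]
  [ 0  1  0  |   -4 ]
  [ 0  0  1  |   -6 ]
r1 → r1 − 3·r3
  [ 1  0  0  |   0 ]
  [ 0  1  0  |  -4 ]
  [ 0  0  1  |  -6 ]
Reading off the last column: u = 0, v = -4, w = -6.

(0, -4, -6)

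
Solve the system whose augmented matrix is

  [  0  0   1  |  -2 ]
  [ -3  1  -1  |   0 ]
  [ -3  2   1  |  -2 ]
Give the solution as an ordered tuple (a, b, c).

(4/3, 2, -2)

r1 <=> r2
  [ -3  1  -1  |   0 ]
  [  0  0   1  |  -2 ]
  [ -3  2   1  |  -2 ]
r1 → -1/3·r1
  [  1  -1/3  1/3  |   0 ]
  [  0     0    1  |  -2 ]
  [ -3     2    1  |  -2 ]
r3 → r3 + 3·r1
  [ 1  -1/3  1/3  |   0 ]
  [ 0     0    1  |  -2 ]
  [ 0     1    2  |  -2 ]
r2 <=> r3
  [ 1  -1/3  1/3  |   0 ]
  [ 0     1    2  |  -2 ]
  [ 0     0    1  |  -2 ]
r2 → r2 − 2·r3
  [ 1  -1/3  1/3  |   0 ]
  [ 0     1    0  |   2 ]
  [ 0     0    1  |  -2 ]
r1 → r1 − 1/3·r3
  [ 1  -1/3  0  |  2/3 ]
  [ 0     1  0  |    2 ]
  [ 0     0  1  |   -2 ]
r1 → r1 + 1/3·r2
  [ 1  0  0  |  4/3 ]
  [ 0  1  0  |    2 ]
  [ 0  0  1  |   -2 ]
Reading off the last column: a = 4/3, b = 2, c = -2.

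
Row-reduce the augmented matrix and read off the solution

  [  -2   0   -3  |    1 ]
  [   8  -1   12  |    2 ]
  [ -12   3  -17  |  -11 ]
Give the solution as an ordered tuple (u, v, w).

(-2, -6, 1)

ρ1 → -1/2·ρ1
  [   1   0  3/2  |  -1/2 ]
  [   8  -1   12  |     2 ]
  [ -12   3  -17  |   -11 ]
ρ2 → ρ2 − 8·ρ1
  [   1   0  3/2  |  -1/2 ]
  [   0  -1    0  |     6 ]
  [ -12   3  -17  |   -11 ]
ρ3 → ρ3 + 12·ρ1
  [ 1   0  3/2  |  -1/2 ]
  [ 0  -1    0  |     6 ]
  [ 0   3    1  |   -17 ]
ρ2 → -1·ρ2
  [ 1  0  3/2  |  -1/2 ]
  [ 0  1    0  |    -6 ]
  [ 0  3    1  |   -17 ]
ρ3 → ρ3 − 3·ρ2
  [ 1  0  3/2  |  -1/2 ]
  [ 0  1    0  |    -6 ]
  [ 0  0    1  |     1 ]
ρ1 → ρ1 − 3/2·ρ3
  [ 1  0  0  |  -2 ]
  [ 0  1  0  |  -6 ]
  [ 0  0  1  |   1 ]
Reading off the last column: u = -2, v = -6, w = 1.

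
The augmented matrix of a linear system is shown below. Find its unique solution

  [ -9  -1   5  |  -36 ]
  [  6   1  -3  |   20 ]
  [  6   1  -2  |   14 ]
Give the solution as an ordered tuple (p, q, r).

(4/3, -6, -6)

r1 → -1/9·r1
r2 → r2 − 6·r1
r3 → r3 − 6·r1
r2 → 3·r2
r3 → r3 − 1/3·r2
r2 → r2 − r3
r1 → r1 + 5/9·r3
r1 → r1 − 1/9·r2
Reading off the last column: p = 4/3, q = -6, r = -6.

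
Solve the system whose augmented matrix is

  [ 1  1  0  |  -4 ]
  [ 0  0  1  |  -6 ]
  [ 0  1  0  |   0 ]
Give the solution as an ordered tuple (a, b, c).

(-4, 0, -6)

Swap ρ2 and ρ3.
  [ 1  1  0  |  -4 ]
  [ 0  1  0  |   0 ]
  [ 0  0  1  |  -6 ]
Subtract ρ2 from ρ1.
  [ 1  0  0  |  -4 ]
  [ 0  1  0  |   0 ]
  [ 0  0  1  |  -6 ]
Reading off the last column: a = -4, b = 0, c = -6.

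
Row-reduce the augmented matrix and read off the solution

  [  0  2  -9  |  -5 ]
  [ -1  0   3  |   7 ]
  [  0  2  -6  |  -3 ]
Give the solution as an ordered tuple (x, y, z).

(-5, 1/2, 2/3)

R1 ↔ R2
  [ -1  0   3  |   7 ]
  [  0  2  -9  |  -5 ]
  [  0  2  -6  |  -3 ]
R1 -> -1·R1
  [ 1  0  -3  |  -7 ]
  [ 0  2  -9  |  -5 ]
  [ 0  2  -6  |  -3 ]
R2 -> 1/2·R2
  [ 1  0    -3  |    -7 ]
  [ 0  1  -9/2  |  -5/2 ]
  [ 0  2    -6  |    -3 ]
R3 -> R3 − 2·R2
  [ 1  0    -3  |    -7 ]
  [ 0  1  -9/2  |  -5/2 ]
  [ 0  0     3  |     2 ]
R3 -> 1/3·R3
  [ 1  0    -3  |    -7 ]
  [ 0  1  -9/2  |  -5/2 ]
  [ 0  0     1  |   2/3 ]
R2 -> R2 + 9/2·R3
  [ 1  0  -3  |   -7 ]
  [ 0  1   0  |  1/2 ]
  [ 0  0   1  |  2/3 ]
R1 -> R1 + 3·R3
  [ 1  0  0  |   -5 ]
  [ 0  1  0  |  1/2 ]
  [ 0  0  1  |  2/3 ]
Reading off the last column: x = -5, y = 1/2, z = 2/3.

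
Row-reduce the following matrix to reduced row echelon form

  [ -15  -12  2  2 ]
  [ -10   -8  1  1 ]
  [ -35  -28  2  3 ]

R1 ← -1/15·R1
R2 ← R2 + 10·R1
R3 ← R3 + 35·R1
R2 ← -3·R2
R3 ← R3 + 8/3·R2
R2 ← R2 − R3
R1 ← R1 + 2/15·R3
R1 ← R1 + 2/15·R2

[[1, 4/5, 0, 0], [0, 0, 1, 0], [0, 0, 0, 1]]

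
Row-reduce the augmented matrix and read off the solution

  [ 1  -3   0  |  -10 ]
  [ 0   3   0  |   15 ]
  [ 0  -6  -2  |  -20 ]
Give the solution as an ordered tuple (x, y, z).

R2 ← 1/3·R2
  [ 1  -3   0  |  -10 ]
  [ 0   1   0  |    5 ]
  [ 0  -6  -2  |  -20 ]
R3 ← R3 + 6·R2
  [ 1  -3   0  |  -10 ]
  [ 0   1   0  |    5 ]
  [ 0   0  -2  |   10 ]
R3 ← -1/2·R3
  [ 1  -3  0  |  -10 ]
  [ 0   1  0  |    5 ]
  [ 0   0  1  |   -5 ]
R1 ← R1 + 3·R2
  [ 1  0  0  |   5 ]
  [ 0  1  0  |   5 ]
  [ 0  0  1  |  -5 ]
Reading off the last column: x = 5, y = 5, z = -5.

(5, 5, -5)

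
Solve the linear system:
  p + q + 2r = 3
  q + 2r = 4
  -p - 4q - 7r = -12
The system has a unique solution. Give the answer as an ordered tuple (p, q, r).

Form the augmented matrix and row-reduce:
  [  1   1   2  |    3 ]
  [  0   1   2  |    4 ]
  [ -1  -4  -7  |  -12 ]
R3 := R3 + R1
  [ 1   1   2  |   3 ]
  [ 0   1   2  |   4 ]
  [ 0  -3  -5  |  -9 ]
R3 := R3 + 3·R2
  [ 1  1  2  |  3 ]
  [ 0  1  2  |  4 ]
  [ 0  0  1  |  3 ]
R2 := R2 − 2·R3
  [ 1  1  2  |   3 ]
  [ 0  1  0  |  -2 ]
  [ 0  0  1  |   3 ]
R1 := R1 − 2·R3
  [ 1  1  0  |  -3 ]
  [ 0  1  0  |  -2 ]
  [ 0  0  1  |   3 ]
R1 := R1 − R2
  [ 1  0  0  |  -1 ]
  [ 0  1  0  |  -2 ]
  [ 0  0  1  |   3 ]
Reading off the last column: p = -1, q = -2, r = 3.

(-1, -2, 3)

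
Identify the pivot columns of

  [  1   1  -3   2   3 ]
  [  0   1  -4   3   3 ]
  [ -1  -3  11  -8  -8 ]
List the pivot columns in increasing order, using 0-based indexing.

R3 := R3 + R1
  [ 1   1  -3   2   3 ]
  [ 0   1  -4   3   3 ]
  [ 0  -2   8  -6  -5 ]
R3 := R3 + 2·R2
  [ 1  1  -3  2  3 ]
  [ 0  1  -4  3  3 ]
  [ 0  0   0  0  1 ]
R2 := R2 − 3·R3
  [ 1  1  -3  2  3 ]
  [ 0  1  -4  3  0 ]
  [ 0  0   0  0  1 ]
R1 := R1 − 3·R3
  [ 1  1  -3  2  0 ]
  [ 0  1  -4  3  0 ]
  [ 0  0   0  0  1 ]
R1 := R1 − R2
  [ 1  0   1  -1  0 ]
  [ 0  1  -4   3  0 ]
  [ 0  0   0   0  1 ]
Pivot columns are the columns containing a leading 1.

0, 1, 4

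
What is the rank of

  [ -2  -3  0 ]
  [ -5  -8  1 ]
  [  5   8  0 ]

R1 → -1/2·R1
  [  1  3/2  0 ]
  [ -5   -8  1 ]
  [  5    8  0 ]
R2 → R2 + 5·R1
  [ 1   3/2  0 ]
  [ 0  -1/2  1 ]
  [ 5     8  0 ]
R3 → R3 − 5·R1
  [ 1   3/2  0 ]
  [ 0  -1/2  1 ]
  [ 0   1/2  0 ]
R2 → -2·R2
  [ 1  3/2   0 ]
  [ 0    1  -2 ]
  [ 0  1/2   0 ]
R3 → R3 − 1/2·R2
  [ 1  3/2   0 ]
  [ 0    1  -2 ]
  [ 0    0   1 ]
R2 → R2 + 2·R3
  [ 1  3/2  0 ]
  [ 0    1  0 ]
  [ 0    0  1 ]
R1 → R1 − 3/2·R2
  [ 1  0  0 ]
  [ 0  1  0 ]
  [ 0  0  1 ]
The reduced form has 3 nonzero rows.

rank = 3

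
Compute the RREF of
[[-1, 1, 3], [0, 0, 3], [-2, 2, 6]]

[[1, -1, 0], [0, 0, 1], [0, 0, 0]]

Multiply R1 by -1.
Add 2 times R1 to R3.
Multiply R2 by 1/3.
Add 3 times R2 to R1.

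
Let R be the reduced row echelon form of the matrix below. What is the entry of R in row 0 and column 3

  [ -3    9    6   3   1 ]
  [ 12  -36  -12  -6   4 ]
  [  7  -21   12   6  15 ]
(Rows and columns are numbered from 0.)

r1 → -1/3·r1
  [  1   -3   -2  -1  -1/3 ]
  [ 12  -36  -12  -6     4 ]
  [  7  -21   12   6    15 ]
r2 → r2 − 12·r1
  [ 1   -3  -2  -1  -1/3 ]
  [ 0    0  12   6     8 ]
  [ 7  -21  12   6    15 ]
r3 → r3 − 7·r1
  [ 1  -3  -2  -1  -1/3 ]
  [ 0   0  12   6     8 ]
  [ 0   0  26  13  52/3 ]
r2 → 1/12·r2
  [ 1  -3  -2   -1  -1/3 ]
  [ 0   0   1  1/2   2/3 ]
  [ 0   0  26   13  52/3 ]
r3 → r3 − 26·r2
  [ 1  -3  -2   -1  -1/3 ]
  [ 0   0   1  1/2   2/3 ]
  [ 0   0   0    0     0 ]
r1 → r1 + 2·r2
  [ 1  -3  0    0    1 ]
  [ 0   0  1  1/2  2/3 ]
  [ 0   0  0    0    0 ]

0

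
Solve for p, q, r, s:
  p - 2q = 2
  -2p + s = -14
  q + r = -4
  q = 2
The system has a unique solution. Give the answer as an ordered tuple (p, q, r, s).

Form the augmented matrix and row-reduce:
  [  1  -2  0  0  |    2 ]
  [ -2   0  0  1  |  -14 ]
  [  0   1  1  0  |   -4 ]
  [  0   1  0  0  |    2 ]
Add 2 times ρ1 to ρ2.
  [ 1  -2  0  0  |    2 ]
  [ 0  -4  0  1  |  -10 ]
  [ 0   1  1  0  |   -4 ]
  [ 0   1  0  0  |    2 ]
Multiply ρ2 by -1/4.
  [ 1  -2  0     0  |    2 ]
  [ 0   1  0  -1/4  |  5/2 ]
  [ 0   1  1     0  |   -4 ]
  [ 0   1  0     0  |    2 ]
Subtract ρ2 from ρ3.
  [ 1  -2  0     0  |      2 ]
  [ 0   1  0  -1/4  |    5/2 ]
  [ 0   0  1   1/4  |  -13/2 ]
  [ 0   1  0     0  |      2 ]
Subtract ρ2 from ρ4.
  [ 1  -2  0     0  |      2 ]
  [ 0   1  0  -1/4  |    5/2 ]
  [ 0   0  1   1/4  |  -13/2 ]
  [ 0   0  0   1/4  |   -1/2 ]
Multiply ρ4 by 4.
  [ 1  -2  0     0  |      2 ]
  [ 0   1  0  -1/4  |    5/2 ]
  [ 0   0  1   1/4  |  -13/2 ]
  [ 0   0  0     1  |     -2 ]
Subtract 1/4 times ρ4 from ρ3.
  [ 1  -2  0     0  |    2 ]
  [ 0   1  0  -1/4  |  5/2 ]
  [ 0   0  1     0  |   -6 ]
  [ 0   0  0     1  |   -2 ]
Add 1/4 times ρ4 to ρ2.
  [ 1  -2  0  0  |   2 ]
  [ 0   1  0  0  |   2 ]
  [ 0   0  1  0  |  -6 ]
  [ 0   0  0  1  |  -2 ]
Add 2 times ρ2 to ρ1.
  [ 1  0  0  0  |   6 ]
  [ 0  1  0  0  |   2 ]
  [ 0  0  1  0  |  -6 ]
  [ 0  0  0  1  |  -2 ]
Reading off the last column: p = 6, q = 2, r = -6, s = -2.

(6, 2, -6, -2)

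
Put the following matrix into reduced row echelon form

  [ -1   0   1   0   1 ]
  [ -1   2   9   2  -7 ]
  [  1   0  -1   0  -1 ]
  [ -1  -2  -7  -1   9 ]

r1 -> -1·r1
  [  1   0  -1   0  -1 ]
  [ -1   2   9   2  -7 ]
  [  1   0  -1   0  -1 ]
  [ -1  -2  -7  -1   9 ]
r2 -> r2 + r1
  [  1   0  -1   0  -1 ]
  [  0   2   8   2  -8 ]
  [  1   0  -1   0  -1 ]
  [ -1  -2  -7  -1   9 ]
r3 -> r3 − r1
  [  1   0  -1   0  -1 ]
  [  0   2   8   2  -8 ]
  [  0   0   0   0   0 ]
  [ -1  -2  -7  -1   9 ]
r4 -> r4 + r1
  [ 1   0  -1   0  -1 ]
  [ 0   2   8   2  -8 ]
  [ 0   0   0   0   0 ]
  [ 0  -2  -8  -1   8 ]
r2 -> 1/2·r2
  [ 1   0  -1   0  -1 ]
  [ 0   1   4   1  -4 ]
  [ 0   0   0   0   0 ]
  [ 0  -2  -8  -1   8 ]
r4 -> r4 + 2·r2
  [ 1  0  -1  0  -1 ]
  [ 0  1   4  1  -4 ]
  [ 0  0   0  0   0 ]
  [ 0  0   0  1   0 ]
r3 <=> r4
  [ 1  0  -1  0  -1 ]
  [ 0  1   4  1  -4 ]
  [ 0  0   0  1   0 ]
  [ 0  0   0  0   0 ]
r2 -> r2 − r3
  [ 1  0  -1  0  -1 ]
  [ 0  1   4  0  -4 ]
  [ 0  0   0  1   0 ]
  [ 0  0   0  0   0 ]

[[1, 0, -1, 0, -1], [0, 1, 4, 0, -4], [0, 0, 0, 1, 0], [0, 0, 0, 0, 0]]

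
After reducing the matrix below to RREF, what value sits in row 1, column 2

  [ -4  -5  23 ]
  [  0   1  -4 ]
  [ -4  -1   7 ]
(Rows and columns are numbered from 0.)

Multiply R1 by -1/4.
  [  1  5/4  -23/4 ]
  [  0    1     -4 ]
  [ -4   -1      7 ]
Add 4 times R1 to R3.
  [ 1  5/4  -23/4 ]
  [ 0    1     -4 ]
  [ 0    4    -16 ]
Subtract 4 times R2 from R3.
  [ 1  5/4  -23/4 ]
  [ 0    1     -4 ]
  [ 0    0      0 ]
Subtract 5/4 times R2 from R1.
  [ 1  0  -3/4 ]
  [ 0  1    -4 ]
  [ 0  0     0 ]

-4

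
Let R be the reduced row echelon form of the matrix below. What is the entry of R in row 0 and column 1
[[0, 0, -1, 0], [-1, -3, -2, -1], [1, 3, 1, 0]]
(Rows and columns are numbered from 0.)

3

Swap R1 and R2.
Multiply R1 by -1.
Subtract R1 from R3.
Multiply R2 by -1.
Add R2 to R3.
Multiply R3 by -1.
Subtract R3 from R1.
Subtract 2 times R2 from R1.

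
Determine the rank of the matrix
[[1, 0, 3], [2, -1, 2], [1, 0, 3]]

R2 ← R2 − 2·R1
  [ 1   0   3 ]
  [ 0  -1  -4 ]
  [ 1   0   3 ]
R3 ← R3 − R1
  [ 1   0   3 ]
  [ 0  -1  -4 ]
  [ 0   0   0 ]
R2 ← -1·R2
  [ 1  0  3 ]
  [ 0  1  4 ]
  [ 0  0  0 ]
The reduced form has 2 nonzero rows.

rank = 2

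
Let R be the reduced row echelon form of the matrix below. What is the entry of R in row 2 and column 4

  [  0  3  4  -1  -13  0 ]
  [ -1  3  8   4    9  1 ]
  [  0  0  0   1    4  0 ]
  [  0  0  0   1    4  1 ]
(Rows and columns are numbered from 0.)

4

r1 <=> r2
  [ -1  3  8   4    9  1 ]
  [  0  3  4  -1  -13  0 ]
  [  0  0  0   1    4  0 ]
  [  0  0  0   1    4  1 ]
r1 → -1·r1
  [ 1  -3  -8  -4   -9  -1 ]
  [ 0   3   4  -1  -13   0 ]
  [ 0   0   0   1    4   0 ]
  [ 0   0   0   1    4   1 ]
r2 → 1/3·r2
  [ 1  -3   -8    -4     -9  -1 ]
  [ 0   1  4/3  -1/3  -13/3   0 ]
  [ 0   0    0     1      4   0 ]
  [ 0   0    0     1      4   1 ]
r4 → r4 − r3
  [ 1  -3   -8    -4     -9  -1 ]
  [ 0   1  4/3  -1/3  -13/3   0 ]
  [ 0   0    0     1      4   0 ]
  [ 0   0    0     0      0   1 ]
r1 → r1 + r4
  [ 1  -3   -8    -4     -9  0 ]
  [ 0   1  4/3  -1/3  -13/3  0 ]
  [ 0   0    0     1      4  0 ]
  [ 0   0    0     0      0  1 ]
r2 → r2 + 1/3·r3
  [ 1  -3   -8  -4  -9  0 ]
  [ 0   1  4/3   0  -3  0 ]
  [ 0   0    0   1   4  0 ]
  [ 0   0    0   0   0  1 ]
r1 → r1 + 4·r3
  [ 1  -3   -8  0   7  0 ]
  [ 0   1  4/3  0  -3  0 ]
  [ 0   0    0  1   4  0 ]
  [ 0   0    0  0   0  1 ]
r1 → r1 + 3·r2
  [ 1  0   -4  0  -2  0 ]
  [ 0  1  4/3  0  -3  0 ]
  [ 0  0    0  1   4  0 ]
  [ 0  0    0  0   0  1 ]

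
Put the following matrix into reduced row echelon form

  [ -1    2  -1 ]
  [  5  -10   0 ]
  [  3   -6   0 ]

Multiply R1 by -1.
  [ 1   -2  1 ]
  [ 5  -10  0 ]
  [ 3   -6  0 ]
Subtract 5 times R1 from R2.
  [ 1  -2   1 ]
  [ 0   0  -5 ]
  [ 3  -6   0 ]
Subtract 3 times R1 from R3.
  [ 1  -2   1 ]
  [ 0   0  -5 ]
  [ 0   0  -3 ]
Multiply R2 by -1/5.
  [ 1  -2   1 ]
  [ 0   0   1 ]
  [ 0   0  -3 ]
Add 3 times R2 to R3.
  [ 1  -2  1 ]
  [ 0   0  1 ]
  [ 0   0  0 ]
Subtract R2 from R1.
  [ 1  -2  0 ]
  [ 0   0  1 ]
  [ 0   0  0 ]

[[1, -2, 0], [0, 0, 1], [0, 0, 0]]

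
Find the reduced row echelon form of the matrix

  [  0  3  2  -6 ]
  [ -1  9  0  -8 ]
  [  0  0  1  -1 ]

Swap R1 and R2.
  [ -1  9  0  -8 ]
  [  0  3  2  -6 ]
  [  0  0  1  -1 ]
Multiply R1 by -1.
  [ 1  -9  0   8 ]
  [ 0   3  2  -6 ]
  [ 0   0  1  -1 ]
Multiply R2 by 1/3.
  [ 1  -9    0   8 ]
  [ 0   1  2/3  -2 ]
  [ 0   0    1  -1 ]
Subtract 2/3 times R3 from R2.
  [ 1  -9  0     8 ]
  [ 0   1  0  -4/3 ]
  [ 0   0  1    -1 ]
Add 9 times R2 to R1.
  [ 1  0  0    -4 ]
  [ 0  1  0  -4/3 ]
  [ 0  0  1    -1 ]

[[1, 0, 0, -4], [0, 1, 0, -4/3], [0, 0, 1, -1]]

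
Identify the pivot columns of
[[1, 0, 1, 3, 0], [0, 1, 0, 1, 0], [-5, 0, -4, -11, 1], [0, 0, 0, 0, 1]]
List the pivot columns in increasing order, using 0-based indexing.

0, 1, 2, 4

Add 5 times R1 to R3.
Subtract R4 from R3.
Subtract R3 from R1.
Pivot columns are the columns containing a leading 1.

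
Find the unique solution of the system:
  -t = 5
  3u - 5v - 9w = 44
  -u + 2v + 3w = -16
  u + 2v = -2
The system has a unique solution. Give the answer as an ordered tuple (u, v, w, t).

Form the augmented matrix and row-reduce:
  [  0   0   0  -1  |    5 ]
  [  3  -5  -9   0  |   44 ]
  [ -1   2   3   0  |  -16 ]
  [  1   2   0   0  |   -2 ]
R1 <=> R2
  [  3  -5  -9   0  |   44 ]
  [  0   0   0  -1  |    5 ]
  [ -1   2   3   0  |  -16 ]
  [  1   2   0   0  |   -2 ]
R1 ← 1/3·R1
  [  1  -5/3  -3   0  |  44/3 ]
  [  0     0   0  -1  |     5 ]
  [ -1     2   3   0  |   -16 ]
  [  1     2   0   0  |    -2 ]
R3 ← R3 + R1
  [ 1  -5/3  -3   0  |  44/3 ]
  [ 0     0   0  -1  |     5 ]
  [ 0   1/3   0   0  |  -4/3 ]
  [ 1     2   0   0  |    -2 ]
R4 ← R4 − R1
  [ 1  -5/3  -3   0  |   44/3 ]
  [ 0     0   0  -1  |      5 ]
  [ 0   1/3   0   0  |   -4/3 ]
  [ 0  11/3   3   0  |  -50/3 ]
R2 <=> R3
  [ 1  -5/3  -3   0  |   44/3 ]
  [ 0   1/3   0   0  |   -4/3 ]
  [ 0     0   0  -1  |      5 ]
  [ 0  11/3   3   0  |  -50/3 ]
R2 ← 3·R2
  [ 1  -5/3  -3   0  |   44/3 ]
  [ 0     1   0   0  |     -4 ]
  [ 0     0   0  -1  |      5 ]
  [ 0  11/3   3   0  |  -50/3 ]
R4 ← R4 − 11/3·R2
  [ 1  -5/3  -3   0  |  44/3 ]
  [ 0     1   0   0  |    -4 ]
  [ 0     0   0  -1  |     5 ]
  [ 0     0   3   0  |    -2 ]
R3 <=> R4
  [ 1  -5/3  -3   0  |  44/3 ]
  [ 0     1   0   0  |    -4 ]
  [ 0     0   3   0  |    -2 ]
  [ 0     0   0  -1  |     5 ]
R3 ← 1/3·R3
  [ 1  -5/3  -3   0  |  44/3 ]
  [ 0     1   0   0  |    -4 ]
  [ 0     0   1   0  |  -2/3 ]
  [ 0     0   0  -1  |     5 ]
R4 ← -1·R4
  [ 1  -5/3  -3  0  |  44/3 ]
  [ 0     1   0  0  |    -4 ]
  [ 0     0   1  0  |  -2/3 ]
  [ 0     0   0  1  |    -5 ]
R1 ← R1 + 3·R3
  [ 1  -5/3  0  0  |  38/3 ]
  [ 0     1  0  0  |    -4 ]
  [ 0     0  1  0  |  -2/3 ]
  [ 0     0  0  1  |    -5 ]
R1 ← R1 + 5/3·R2
  [ 1  0  0  0  |     6 ]
  [ 0  1  0  0  |    -4 ]
  [ 0  0  1  0  |  -2/3 ]
  [ 0  0  0  1  |    -5 ]
Reading off the last column: u = 6, v = -4, w = -2/3, t = -5.

(6, -4, -2/3, -5)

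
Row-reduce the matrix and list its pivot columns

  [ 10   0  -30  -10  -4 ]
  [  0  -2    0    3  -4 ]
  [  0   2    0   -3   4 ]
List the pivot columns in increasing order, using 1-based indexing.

1, 2

r1 -> 1/10·r1
  [ 1   0  -3  -1  -2/5 ]
  [ 0  -2   0   3    -4 ]
  [ 0   2   0  -3     4 ]
r2 -> -1/2·r2
  [ 1  0  -3    -1  -2/5 ]
  [ 0  1   0  -3/2     2 ]
  [ 0  2   0    -3     4 ]
r3 -> r3 − 2·r2
  [ 1  0  -3    -1  -2/5 ]
  [ 0  1   0  -3/2     2 ]
  [ 0  0   0     0     0 ]
Pivot columns are the columns containing a leading 1.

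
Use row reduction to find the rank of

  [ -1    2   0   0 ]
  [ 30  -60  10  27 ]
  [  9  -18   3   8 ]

r1 := -1·r1
  [  1   -2   0   0 ]
  [ 30  -60  10  27 ]
  [  9  -18   3   8 ]
r2 := r2 − 30·r1
  [ 1   -2   0   0 ]
  [ 0    0  10  27 ]
  [ 9  -18   3   8 ]
r3 := r3 − 9·r1
  [ 1  -2   0   0 ]
  [ 0   0  10  27 ]
  [ 0   0   3   8 ]
r2 := 1/10·r2
  [ 1  -2  0      0 ]
  [ 0   0  1  27/10 ]
  [ 0   0  3      8 ]
r3 := r3 − 3·r2
  [ 1  -2  0      0 ]
  [ 0   0  1  27/10 ]
  [ 0   0  0  -1/10 ]
r3 := -10·r3
  [ 1  -2  0      0 ]
  [ 0   0  1  27/10 ]
  [ 0   0  0      1 ]
r2 := r2 − 27/10·r3
  [ 1  -2  0  0 ]
  [ 0   0  1  0 ]
  [ 0   0  0  1 ]
The reduced form has 3 nonzero rows.

rank = 3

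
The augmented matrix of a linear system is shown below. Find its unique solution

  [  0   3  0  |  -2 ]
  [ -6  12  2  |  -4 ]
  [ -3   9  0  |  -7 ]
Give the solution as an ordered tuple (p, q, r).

(1/3, -2/3, 3)

Swap R1 and R2.
  [ -6  12  2  |  -4 ]
  [  0   3  0  |  -2 ]
  [ -3   9  0  |  -7 ]
Multiply R1 by -1/6.
  [  1  -2  -1/3  |  2/3 ]
  [  0   3     0  |   -2 ]
  [ -3   9     0  |   -7 ]
Add 3 times R1 to R3.
  [ 1  -2  -1/3  |  2/3 ]
  [ 0   3     0  |   -2 ]
  [ 0   3    -1  |   -5 ]
Multiply R2 by 1/3.
  [ 1  -2  -1/3  |   2/3 ]
  [ 0   1     0  |  -2/3 ]
  [ 0   3    -1  |    -5 ]
Subtract 3 times R2 from R3.
  [ 1  -2  -1/3  |   2/3 ]
  [ 0   1     0  |  -2/3 ]
  [ 0   0    -1  |    -3 ]
Multiply R3 by -1.
  [ 1  -2  -1/3  |   2/3 ]
  [ 0   1     0  |  -2/3 ]
  [ 0   0     1  |     3 ]
Add 1/3 times R3 to R1.
  [ 1  -2  0  |   5/3 ]
  [ 0   1  0  |  -2/3 ]
  [ 0   0  1  |     3 ]
Add 2 times R2 to R1.
  [ 1  0  0  |   1/3 ]
  [ 0  1  0  |  -2/3 ]
  [ 0  0  1  |     3 ]
Reading off the last column: p = 1/3, q = -2/3, r = 3.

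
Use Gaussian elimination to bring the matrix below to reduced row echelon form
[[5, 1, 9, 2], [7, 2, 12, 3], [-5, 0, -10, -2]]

ρ1 -> 1/5·ρ1
ρ2 -> ρ2 − 7·ρ1
ρ3 -> ρ3 + 5·ρ1
ρ2 -> 5/3·ρ2
ρ3 -> ρ3 − ρ2
ρ3 -> -3·ρ3
ρ2 -> ρ2 − 1/3·ρ3
ρ1 -> ρ1 − 2/5·ρ3
ρ1 -> ρ1 − 1/5·ρ2

[[1, 0, 2, 0], [0, 1, -1, 0], [0, 0, 0, 1]]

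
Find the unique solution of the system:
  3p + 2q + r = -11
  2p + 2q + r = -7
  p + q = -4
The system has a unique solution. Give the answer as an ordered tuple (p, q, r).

(-4, 0, 1)

Form the augmented matrix and row-reduce:
  [ 3  2  1  |  -11 ]
  [ 2  2  1  |   -7 ]
  [ 1  1  0  |   -4 ]
R1 ← 1/3·R1
  [ 1  2/3  1/3  |  -11/3 ]
  [ 2    2    1  |     -7 ]
  [ 1    1    0  |     -4 ]
R2 ← R2 − 2·R1
  [ 1  2/3  1/3  |  -11/3 ]
  [ 0  2/3  1/3  |    1/3 ]
  [ 1    1    0  |     -4 ]
R3 ← R3 − R1
  [ 1  2/3   1/3  |  -11/3 ]
  [ 0  2/3   1/3  |    1/3 ]
  [ 0  1/3  -1/3  |   -1/3 ]
R2 ← 3/2·R2
  [ 1  2/3   1/3  |  -11/3 ]
  [ 0    1   1/2  |    1/2 ]
  [ 0  1/3  -1/3  |   -1/3 ]
R3 ← R3 − 1/3·R2
  [ 1  2/3   1/3  |  -11/3 ]
  [ 0    1   1/2  |    1/2 ]
  [ 0    0  -1/2  |   -1/2 ]
R3 ← -2·R3
  [ 1  2/3  1/3  |  -11/3 ]
  [ 0    1  1/2  |    1/2 ]
  [ 0    0    1  |      1 ]
R2 ← R2 − 1/2·R3
  [ 1  2/3  1/3  |  -11/3 ]
  [ 0    1    0  |      0 ]
  [ 0    0    1  |      1 ]
R1 ← R1 − 1/3·R3
  [ 1  2/3  0  |  -4 ]
  [ 0    1  0  |   0 ]
  [ 0    0  1  |   1 ]
R1 ← R1 − 2/3·R2
  [ 1  0  0  |  -4 ]
  [ 0  1  0  |   0 ]
  [ 0  0  1  |   1 ]
Reading off the last column: p = -4, q = 0, r = 1.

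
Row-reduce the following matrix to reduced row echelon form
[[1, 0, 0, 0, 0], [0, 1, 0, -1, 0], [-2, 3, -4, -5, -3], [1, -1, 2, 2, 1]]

[[1, 0, 0, 0, 0], [0, 1, 0, -1, 0], [0, 0, 1, 1/2, 0], [0, 0, 0, 0, 1]]

Add 2 times r1 to r3.
  [ 1   0   0   0   0 ]
  [ 0   1   0  -1   0 ]
  [ 0   3  -4  -5  -3 ]
  [ 1  -1   2   2   1 ]
Subtract r1 from r4.
  [ 1   0   0   0   0 ]
  [ 0   1   0  -1   0 ]
  [ 0   3  -4  -5  -3 ]
  [ 0  -1   2   2   1 ]
Subtract 3 times r2 from r3.
  [ 1   0   0   0   0 ]
  [ 0   1   0  -1   0 ]
  [ 0   0  -4  -2  -3 ]
  [ 0  -1   2   2   1 ]
Add r2 to r4.
  [ 1  0   0   0   0 ]
  [ 0  1   0  -1   0 ]
  [ 0  0  -4  -2  -3 ]
  [ 0  0   2   1   1 ]
Multiply r3 by -1/4.
  [ 1  0  0    0    0 ]
  [ 0  1  0   -1    0 ]
  [ 0  0  1  1/2  3/4 ]
  [ 0  0  2    1    1 ]
Subtract 2 times r3 from r4.
  [ 1  0  0    0     0 ]
  [ 0  1  0   -1     0 ]
  [ 0  0  1  1/2   3/4 ]
  [ 0  0  0    0  -1/2 ]
Multiply r4 by -2.
  [ 1  0  0    0    0 ]
  [ 0  1  0   -1    0 ]
  [ 0  0  1  1/2  3/4 ]
  [ 0  0  0    0    1 ]
Subtract 3/4 times r4 from r3.
  [ 1  0  0    0  0 ]
  [ 0  1  0   -1  0 ]
  [ 0  0  1  1/2  0 ]
  [ 0  0  0    0  1 ]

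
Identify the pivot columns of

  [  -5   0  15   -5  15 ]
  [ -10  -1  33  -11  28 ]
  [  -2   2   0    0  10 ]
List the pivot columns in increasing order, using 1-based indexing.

1, 2

R1 ← -1/5·R1
  [   1   0  -3    1  -3 ]
  [ -10  -1  33  -11  28 ]
  [  -2   2   0    0  10 ]
R2 ← R2 + 10·R1
  [  1   0  -3   1  -3 ]
  [  0  -1   3  -1  -2 ]
  [ -2   2   0   0  10 ]
R3 ← R3 + 2·R1
  [ 1   0  -3   1  -3 ]
  [ 0  -1   3  -1  -2 ]
  [ 0   2  -6   2   4 ]
R2 ← -1·R2
  [ 1  0  -3  1  -3 ]
  [ 0  1  -3  1   2 ]
  [ 0  2  -6  2   4 ]
R3 ← R3 − 2·R2
  [ 1  0  -3  1  -3 ]
  [ 0  1  -3  1   2 ]
  [ 0  0   0  0   0 ]
Pivot columns are the columns containing a leading 1.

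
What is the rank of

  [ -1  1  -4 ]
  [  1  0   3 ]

rank = 2

r1 ← -1·r1
  [ 1  -1  4 ]
  [ 1   0  3 ]
r2 ← r2 − r1
  [ 1  -1   4 ]
  [ 0   1  -1 ]
r1 ← r1 + r2
  [ 1  0   3 ]
  [ 0  1  -1 ]
The reduced form has 2 nonzero rows.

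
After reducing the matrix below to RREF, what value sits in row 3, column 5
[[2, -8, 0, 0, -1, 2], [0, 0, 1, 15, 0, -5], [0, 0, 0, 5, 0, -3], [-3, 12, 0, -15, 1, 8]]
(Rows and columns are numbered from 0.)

ρ1 := 1/2·ρ1
  [  1  -4  0    0  -1/2   1 ]
  [  0   0  1   15     0  -5 ]
  [  0   0  0    5     0  -3 ]
  [ -3  12  0  -15     1   8 ]
ρ4 := ρ4 + 3·ρ1
  [ 1  -4  0    0  -1/2   1 ]
  [ 0   0  1   15     0  -5 ]
  [ 0   0  0    5     0  -3 ]
  [ 0   0  0  -15  -1/2  11 ]
ρ3 := 1/5·ρ3
  [ 1  -4  0    0  -1/2     1 ]
  [ 0   0  1   15     0    -5 ]
  [ 0   0  0    1     0  -3/5 ]
  [ 0   0  0  -15  -1/2    11 ]
ρ4 := ρ4 + 15·ρ3
  [ 1  -4  0   0  -1/2     1 ]
  [ 0   0  1  15     0    -5 ]
  [ 0   0  0   1     0  -3/5 ]
  [ 0   0  0   0  -1/2     2 ]
ρ4 := -2·ρ4
  [ 1  -4  0   0  -1/2     1 ]
  [ 0   0  1  15     0    -5 ]
  [ 0   0  0   1     0  -3/5 ]
  [ 0   0  0   0     1    -4 ]
ρ1 := ρ1 + 1/2·ρ4
  [ 1  -4  0   0  0    -1 ]
  [ 0   0  1  15  0    -5 ]
  [ 0   0  0   1  0  -3/5 ]
  [ 0   0  0   0  1    -4 ]
ρ2 := ρ2 − 15·ρ3
  [ 1  -4  0  0  0    -1 ]
  [ 0   0  1  0  0     4 ]
  [ 0   0  0  1  0  -3/5 ]
  [ 0   0  0  0  1    -4 ]

-4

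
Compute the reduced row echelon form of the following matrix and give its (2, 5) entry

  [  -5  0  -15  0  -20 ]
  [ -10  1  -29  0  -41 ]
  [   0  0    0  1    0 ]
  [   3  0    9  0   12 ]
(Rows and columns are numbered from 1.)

R1 := -1/5·R1
  [   1  0    3  0    4 ]
  [ -10  1  -29  0  -41 ]
  [   0  0    0  1    0 ]
  [   3  0    9  0   12 ]
R2 := R2 + 10·R1
  [ 1  0  3  0   4 ]
  [ 0  1  1  0  -1 ]
  [ 0  0  0  1   0 ]
  [ 3  0  9  0  12 ]
R4 := R4 − 3·R1
  [ 1  0  3  0   4 ]
  [ 0  1  1  0  -1 ]
  [ 0  0  0  1   0 ]
  [ 0  0  0  0   0 ]

-1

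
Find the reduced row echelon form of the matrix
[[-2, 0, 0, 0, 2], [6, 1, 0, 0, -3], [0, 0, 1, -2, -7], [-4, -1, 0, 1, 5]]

R1 ← -1/2·R1
R2 ← R2 − 6·R1
R4 ← R4 + 4·R1
R4 ← R4 + R2
R3 ← R3 + 2·R4

[[1, 0, 0, 0, -1], [0, 1, 0, 0, 3], [0, 0, 1, 0, 1], [0, 0, 0, 1, 4]]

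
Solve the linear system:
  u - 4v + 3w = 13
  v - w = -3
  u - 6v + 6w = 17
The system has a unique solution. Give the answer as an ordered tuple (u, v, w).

Form the augmented matrix and row-reduce:
  [ 1  -4   3  |  13 ]
  [ 0   1  -1  |  -3 ]
  [ 1  -6   6  |  17 ]
r3 -> r3 − r1
r3 -> r3 + 2·r2
r2 -> r2 + r3
r1 -> r1 − 3·r3
r1 -> r1 + 4·r2
Reading off the last column: u = -1, v = -5, w = -2.

(-1, -5, -2)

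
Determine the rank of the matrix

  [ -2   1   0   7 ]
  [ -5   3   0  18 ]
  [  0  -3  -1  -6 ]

Multiply R1 by -1/2.
  [  1  -1/2   0  -7/2 ]
  [ -5     3   0    18 ]
  [  0    -3  -1    -6 ]
Add 5 times R1 to R2.
  [ 1  -1/2   0  -7/2 ]
  [ 0   1/2   0   1/2 ]
  [ 0    -3  -1    -6 ]
Multiply R2 by 2.
  [ 1  -1/2   0  -7/2 ]
  [ 0     1   0     1 ]
  [ 0    -3  -1    -6 ]
Add 3 times R2 to R3.
  [ 1  -1/2   0  -7/2 ]
  [ 0     1   0     1 ]
  [ 0     0  -1    -3 ]
Multiply R3 by -1.
  [ 1  -1/2  0  -7/2 ]
  [ 0     1  0     1 ]
  [ 0     0  1     3 ]
Add 1/2 times R2 to R1.
  [ 1  0  0  -3 ]
  [ 0  1  0   1 ]
  [ 0  0  1   3 ]
The reduced form has 3 nonzero rows.

rank = 3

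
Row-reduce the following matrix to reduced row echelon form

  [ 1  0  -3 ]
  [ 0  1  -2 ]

[[1, 0, -3], [0, 1, -2]]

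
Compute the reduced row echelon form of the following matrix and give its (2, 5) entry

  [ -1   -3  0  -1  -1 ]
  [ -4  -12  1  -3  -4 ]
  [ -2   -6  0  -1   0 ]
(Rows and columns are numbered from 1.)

-2

R1 ← -1·R1
  [  1    3  0   1   1 ]
  [ -4  -12  1  -3  -4 ]
  [ -2   -6  0  -1   0 ]
R2 ← R2 + 4·R1
  [  1   3  0   1  1 ]
  [  0   0  1   1  0 ]
  [ -2  -6  0  -1  0 ]
R3 ← R3 + 2·R1
  [ 1  3  0  1  1 ]
  [ 0  0  1  1  0 ]
  [ 0  0  0  1  2 ]
R2 ← R2 − R3
  [ 1  3  0  1   1 ]
  [ 0  0  1  0  -2 ]
  [ 0  0  0  1   2 ]
R1 ← R1 − R3
  [ 1  3  0  0  -1 ]
  [ 0  0  1  0  -2 ]
  [ 0  0  0  1   2 ]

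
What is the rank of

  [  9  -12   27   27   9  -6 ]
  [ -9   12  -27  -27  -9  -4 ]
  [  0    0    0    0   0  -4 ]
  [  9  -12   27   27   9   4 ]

rank = 2

R1 -> 1/9·R1
  [  1  -4/3    3    3   1  -2/3 ]
  [ -9    12  -27  -27  -9    -4 ]
  [  0     0    0    0   0    -4 ]
  [  9   -12   27   27   9     4 ]
R2 -> R2 + 9·R1
  [ 1  -4/3   3   3  1  -2/3 ]
  [ 0     0   0   0  0   -10 ]
  [ 0     0   0   0  0    -4 ]
  [ 9   -12  27  27  9     4 ]
R4 -> R4 − 9·R1
  [ 1  -4/3  3  3  1  -2/3 ]
  [ 0     0  0  0  0   -10 ]
  [ 0     0  0  0  0    -4 ]
  [ 0     0  0  0  0    10 ]
R2 -> -1/10·R2
  [ 1  -4/3  3  3  1  -2/3 ]
  [ 0     0  0  0  0     1 ]
  [ 0     0  0  0  0    -4 ]
  [ 0     0  0  0  0    10 ]
R3 -> R3 + 4·R2
  [ 1  -4/3  3  3  1  -2/3 ]
  [ 0     0  0  0  0     1 ]
  [ 0     0  0  0  0     0 ]
  [ 0     0  0  0  0    10 ]
R4 -> R4 − 10·R2
  [ 1  -4/3  3  3  1  -2/3 ]
  [ 0     0  0  0  0     1 ]
  [ 0     0  0  0  0     0 ]
  [ 0     0  0  0  0     0 ]
R1 -> R1 + 2/3·R2
  [ 1  -4/3  3  3  1  0 ]
  [ 0     0  0  0  0  1 ]
  [ 0     0  0  0  0  0 ]
  [ 0     0  0  0  0  0 ]
The reduced form has 2 nonzero rows.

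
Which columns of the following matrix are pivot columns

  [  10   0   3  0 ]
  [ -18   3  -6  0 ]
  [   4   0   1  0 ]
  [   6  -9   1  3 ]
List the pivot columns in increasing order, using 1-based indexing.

1, 2, 3, 4

R1 → 1/10·R1
R2 → R2 + 18·R1
R3 → R3 − 4·R1
R4 → R4 − 6·R1
R2 → 1/3·R2
R4 → R4 + 9·R2
R3 → -5·R3
R4 → R4 + 13/5·R3
R4 → 1/3·R4
R2 → R2 + 1/5·R3
R1 → R1 − 3/10·R3
Pivot columns are the columns containing a leading 1.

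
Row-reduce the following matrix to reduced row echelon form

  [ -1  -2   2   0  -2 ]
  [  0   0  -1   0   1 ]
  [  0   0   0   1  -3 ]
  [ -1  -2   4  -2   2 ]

R1 → -1·R1
  [  1   2  -2   0   2 ]
  [  0   0  -1   0   1 ]
  [  0   0   0   1  -3 ]
  [ -1  -2   4  -2   2 ]
R4 → R4 + R1
  [ 1  2  -2   0   2 ]
  [ 0  0  -1   0   1 ]
  [ 0  0   0   1  -3 ]
  [ 0  0   2  -2   4 ]
R2 → -1·R2
  [ 1  2  -2   0   2 ]
  [ 0  0   1   0  -1 ]
  [ 0  0   0   1  -3 ]
  [ 0  0   2  -2   4 ]
R4 → R4 − 2·R2
  [ 1  2  -2   0   2 ]
  [ 0  0   1   0  -1 ]
  [ 0  0   0   1  -3 ]
  [ 0  0   0  -2   6 ]
R4 → R4 + 2·R3
  [ 1  2  -2  0   2 ]
  [ 0  0   1  0  -1 ]
  [ 0  0   0  1  -3 ]
  [ 0  0   0  0   0 ]
R1 → R1 + 2·R2
  [ 1  2  0  0   0 ]
  [ 0  0  1  0  -1 ]
  [ 0  0  0  1  -3 ]
  [ 0  0  0  0   0 ]

[[1, 2, 0, 0, 0], [0, 0, 1, 0, -1], [0, 0, 0, 1, -3], [0, 0, 0, 0, 0]]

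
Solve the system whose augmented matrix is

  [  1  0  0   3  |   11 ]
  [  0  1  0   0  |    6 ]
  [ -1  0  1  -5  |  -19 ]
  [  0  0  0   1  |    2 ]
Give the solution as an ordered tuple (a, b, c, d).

ρ3 ← ρ3 + ρ1
  [ 1  0  0   3  |  11 ]
  [ 0  1  0   0  |   6 ]
  [ 0  0  1  -2  |  -8 ]
  [ 0  0  0   1  |   2 ]
ρ3 ← ρ3 + 2·ρ4
  [ 1  0  0  3  |  11 ]
  [ 0  1  0  0  |   6 ]
  [ 0  0  1  0  |  -4 ]
  [ 0  0  0  1  |   2 ]
ρ1 ← ρ1 − 3·ρ4
  [ 1  0  0  0  |   5 ]
  [ 0  1  0  0  |   6 ]
  [ 0  0  1  0  |  -4 ]
  [ 0  0  0  1  |   2 ]
Reading off the last column: a = 5, b = 6, c = -4, d = 2.

(5, 6, -4, 2)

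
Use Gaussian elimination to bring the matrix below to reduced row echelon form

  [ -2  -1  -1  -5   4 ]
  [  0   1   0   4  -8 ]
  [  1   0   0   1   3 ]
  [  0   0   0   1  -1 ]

ρ1 → -1/2·ρ1
  [ 1  1/2  1/2  5/2  -2 ]
  [ 0    1    0    4  -8 ]
  [ 1    0    0    1   3 ]
  [ 0    0    0    1  -1 ]
ρ3 → ρ3 − ρ1
  [ 1   1/2   1/2   5/2  -2 ]
  [ 0     1     0     4  -8 ]
  [ 0  -1/2  -1/2  -3/2   5 ]
  [ 0     0     0     1  -1 ]
ρ3 → ρ3 + 1/2·ρ2
  [ 1  1/2   1/2  5/2  -2 ]
  [ 0    1     0    4  -8 ]
  [ 0    0  -1/2  1/2   1 ]
  [ 0    0     0    1  -1 ]
ρ3 → -2·ρ3
  [ 1  1/2  1/2  5/2  -2 ]
  [ 0    1    0    4  -8 ]
  [ 0    0    1   -1  -2 ]
  [ 0    0    0    1  -1 ]
ρ3 → ρ3 + ρ4
  [ 1  1/2  1/2  5/2  -2 ]
  [ 0    1    0    4  -8 ]
  [ 0    0    1    0  -3 ]
  [ 0    0    0    1  -1 ]
ρ2 → ρ2 − 4·ρ4
  [ 1  1/2  1/2  5/2  -2 ]
  [ 0    1    0    0  -4 ]
  [ 0    0    1    0  -3 ]
  [ 0    0    0    1  -1 ]
ρ1 → ρ1 − 5/2·ρ4
  [ 1  1/2  1/2  0  1/2 ]
  [ 0    1    0  0   -4 ]
  [ 0    0    1  0   -3 ]
  [ 0    0    0  1   -1 ]
ρ1 → ρ1 − 1/2·ρ3
  [ 1  1/2  0  0   2 ]
  [ 0    1  0  0  -4 ]
  [ 0    0  1  0  -3 ]
  [ 0    0  0  1  -1 ]
ρ1 → ρ1 − 1/2·ρ2
  [ 1  0  0  0   4 ]
  [ 0  1  0  0  -4 ]
  [ 0  0  1  0  -3 ]
  [ 0  0  0  1  -1 ]

[[1, 0, 0, 0, 4], [0, 1, 0, 0, -4], [0, 0, 1, 0, -3], [0, 0, 0, 1, -1]]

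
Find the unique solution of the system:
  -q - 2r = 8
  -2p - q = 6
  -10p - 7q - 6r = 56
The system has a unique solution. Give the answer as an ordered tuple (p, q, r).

Form the augmented matrix and row-reduce:
  [   0  -1  -2  |   8 ]
  [  -2  -1   0  |   6 ]
  [ -10  -7  -6  |  56 ]
ρ1 <-> ρ2
  [  -2  -1   0  |   6 ]
  [   0  -1  -2  |   8 ]
  [ -10  -7  -6  |  56 ]
ρ1 → -1/2·ρ1
  [   1  1/2   0  |  -3 ]
  [   0   -1  -2  |   8 ]
  [ -10   -7  -6  |  56 ]
ρ3 → ρ3 + 10·ρ1
  [ 1  1/2   0  |  -3 ]
  [ 0   -1  -2  |   8 ]
  [ 0   -2  -6  |  26 ]
ρ2 → -1·ρ2
  [ 1  1/2   0  |  -3 ]
  [ 0    1   2  |  -8 ]
  [ 0   -2  -6  |  26 ]
ρ3 → ρ3 + 2·ρ2
  [ 1  1/2   0  |  -3 ]
  [ 0    1   2  |  -8 ]
  [ 0    0  -2  |  10 ]
ρ3 → -1/2·ρ3
  [ 1  1/2  0  |  -3 ]
  [ 0    1  2  |  -8 ]
  [ 0    0  1  |  -5 ]
ρ2 → ρ2 − 2·ρ3
  [ 1  1/2  0  |  -3 ]
  [ 0    1  0  |   2 ]
  [ 0    0  1  |  -5 ]
ρ1 → ρ1 − 1/2·ρ2
  [ 1  0  0  |  -4 ]
  [ 0  1  0  |   2 ]
  [ 0  0  1  |  -5 ]
Reading off the last column: p = -4, q = 2, r = -5.

(-4, 2, -5)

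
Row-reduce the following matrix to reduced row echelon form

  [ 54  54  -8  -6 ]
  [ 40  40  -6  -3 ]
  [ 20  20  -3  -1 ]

[[1, 1, 0, 0], [0, 0, 1, 0], [0, 0, 0, 1]]

Multiply R1 by 1/54.
  [  1   1  -4/27  -1/9 ]
  [ 40  40     -6    -3 ]
  [ 20  20     -3    -1 ]
Subtract 40 times R1 from R2.
  [  1   1  -4/27  -1/9 ]
  [  0   0  -2/27  13/9 ]
  [ 20  20     -3    -1 ]
Subtract 20 times R1 from R3.
  [ 1  1  -4/27  -1/9 ]
  [ 0  0  -2/27  13/9 ]
  [ 0  0  -1/27  11/9 ]
Multiply R2 by -27/2.
  [ 1  1  -4/27   -1/9 ]
  [ 0  0      1  -39/2 ]
  [ 0  0  -1/27   11/9 ]
Add 1/27 times R2 to R3.
  [ 1  1  -4/27   -1/9 ]
  [ 0  0      1  -39/2 ]
  [ 0  0      0    1/2 ]
Multiply R3 by 2.
  [ 1  1  -4/27   -1/9 ]
  [ 0  0      1  -39/2 ]
  [ 0  0      0      1 ]
Add 39/2 times R3 to R2.
  [ 1  1  -4/27  -1/9 ]
  [ 0  0      1     0 ]
  [ 0  0      0     1 ]
Add 1/9 times R3 to R1.
  [ 1  1  -4/27  0 ]
  [ 0  0      1  0 ]
  [ 0  0      0  1 ]
Add 4/27 times R2 to R1.
  [ 1  1  0  0 ]
  [ 0  0  1  0 ]
  [ 0  0  0  1 ]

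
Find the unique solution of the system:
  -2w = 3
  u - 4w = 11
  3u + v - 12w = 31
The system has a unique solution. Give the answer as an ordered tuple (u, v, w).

(5, -2, -3/2)

Form the augmented matrix and row-reduce:
  [ 0  0   -2  |   3 ]
  [ 1  0   -4  |  11 ]
  [ 3  1  -12  |  31 ]
R1 <=> R2
  [ 1  0   -4  |  11 ]
  [ 0  0   -2  |   3 ]
  [ 3  1  -12  |  31 ]
R3 ← R3 − 3·R1
  [ 1  0  -4  |  11 ]
  [ 0  0  -2  |   3 ]
  [ 0  1   0  |  -2 ]
R2 <=> R3
  [ 1  0  -4  |  11 ]
  [ 0  1   0  |  -2 ]
  [ 0  0  -2  |   3 ]
R3 ← -1/2·R3
  [ 1  0  -4  |    11 ]
  [ 0  1   0  |    -2 ]
  [ 0  0   1  |  -3/2 ]
R1 ← R1 + 4·R3
  [ 1  0  0  |     5 ]
  [ 0  1  0  |    -2 ]
  [ 0  0  1  |  -3/2 ]
Reading off the last column: u = 5, v = -2, w = -3/2.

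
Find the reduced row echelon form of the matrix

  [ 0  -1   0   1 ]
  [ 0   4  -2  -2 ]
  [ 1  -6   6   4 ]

ρ1 ↔ ρ3
  [ 1  -6   6   4 ]
  [ 0   4  -2  -2 ]
  [ 0  -1   0   1 ]
ρ2 -> 1/4·ρ2
  [ 1  -6     6     4 ]
  [ 0   1  -1/2  -1/2 ]
  [ 0  -1     0     1 ]
ρ3 -> ρ3 + ρ2
  [ 1  -6     6     4 ]
  [ 0   1  -1/2  -1/2 ]
  [ 0   0  -1/2   1/2 ]
ρ3 -> -2·ρ3
  [ 1  -6     6     4 ]
  [ 0   1  -1/2  -1/2 ]
  [ 0   0     1    -1 ]
ρ2 -> ρ2 + 1/2·ρ3
  [ 1  -6  6   4 ]
  [ 0   1  0  -1 ]
  [ 0   0  1  -1 ]
ρ1 -> ρ1 − 6·ρ3
  [ 1  -6  0  10 ]
  [ 0   1  0  -1 ]
  [ 0   0  1  -1 ]
ρ1 -> ρ1 + 6·ρ2
  [ 1  0  0   4 ]
  [ 0  1  0  -1 ]
  [ 0  0  1  -1 ]

[[1, 0, 0, 4], [0, 1, 0, -1], [0, 0, 1, -1]]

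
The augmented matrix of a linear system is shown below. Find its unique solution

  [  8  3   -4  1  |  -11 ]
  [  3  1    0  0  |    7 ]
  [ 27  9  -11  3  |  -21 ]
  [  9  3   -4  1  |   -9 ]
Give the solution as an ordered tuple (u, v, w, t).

ρ1 ← 1/8·ρ1
  [  1  3/8  -1/2  1/8  |  -11/8 ]
  [  3    1     0    0  |      7 ]
  [ 27    9   -11    3  |    -21 ]
  [  9    3    -4    1  |     -9 ]
ρ2 ← ρ2 − 3·ρ1
  [  1   3/8  -1/2   1/8  |  -11/8 ]
  [  0  -1/8   3/2  -3/8  |   89/8 ]
  [ 27     9   -11     3  |    -21 ]
  [  9     3    -4     1  |     -9 ]
ρ3 ← ρ3 − 27·ρ1
  [ 1   3/8  -1/2   1/8  |  -11/8 ]
  [ 0  -1/8   3/2  -3/8  |   89/8 ]
  [ 0  -9/8   5/2  -3/8  |  129/8 ]
  [ 9     3    -4     1  |     -9 ]
ρ4 ← ρ4 − 9·ρ1
  [ 1   3/8  -1/2   1/8  |  -11/8 ]
  [ 0  -1/8   3/2  -3/8  |   89/8 ]
  [ 0  -9/8   5/2  -3/8  |  129/8 ]
  [ 0  -3/8   1/2  -1/8  |   27/8 ]
ρ2 ← -8·ρ2
  [ 1   3/8  -1/2   1/8  |  -11/8 ]
  [ 0     1   -12     3  |    -89 ]
  [ 0  -9/8   5/2  -3/8  |  129/8 ]
  [ 0  -3/8   1/2  -1/8  |   27/8 ]
ρ3 ← ρ3 + 9/8·ρ2
  [ 1   3/8  -1/2   1/8  |  -11/8 ]
  [ 0     1   -12     3  |    -89 ]
  [ 0     0   -11     3  |    -84 ]
  [ 0  -3/8   1/2  -1/8  |   27/8 ]
ρ4 ← ρ4 + 3/8·ρ2
  [ 1  3/8  -1/2  1/8  |  -11/8 ]
  [ 0    1   -12    3  |    -89 ]
  [ 0    0   -11    3  |    -84 ]
  [ 0    0    -4    1  |    -30 ]
ρ3 ← -1/11·ρ3
  [ 1  3/8  -1/2    1/8  |  -11/8 ]
  [ 0    1   -12      3  |    -89 ]
  [ 0    0     1  -3/11  |  84/11 ]
  [ 0    0    -4      1  |    -30 ]
ρ4 ← ρ4 + 4·ρ3
  [ 1  3/8  -1/2    1/8  |  -11/8 ]
  [ 0    1   -12      3  |    -89 ]
  [ 0    0     1  -3/11  |  84/11 ]
  [ 0    0     0  -1/11  |   6/11 ]
ρ4 ← -11·ρ4
  [ 1  3/8  -1/2    1/8  |  -11/8 ]
  [ 0    1   -12      3  |    -89 ]
  [ 0    0     1  -3/11  |  84/11 ]
  [ 0    0     0      1  |     -6 ]
ρ3 ← ρ3 + 3/11·ρ4
  [ 1  3/8  -1/2  1/8  |  -11/8 ]
  [ 0    1   -12    3  |    -89 ]
  [ 0    0     1    0  |      6 ]
  [ 0    0     0    1  |     -6 ]
ρ2 ← ρ2 − 3·ρ4
  [ 1  3/8  -1/2  1/8  |  -11/8 ]
  [ 0    1   -12    0  |    -71 ]
  [ 0    0     1    0  |      6 ]
  [ 0    0     0    1  |     -6 ]
ρ1 ← ρ1 − 1/8·ρ4
  [ 1  3/8  -1/2  0  |  -5/8 ]
  [ 0    1   -12  0  |   -71 ]
  [ 0    0     1  0  |     6 ]
  [ 0    0     0  1  |    -6 ]
ρ2 ← ρ2 + 12·ρ3
  [ 1  3/8  -1/2  0  |  -5/8 ]
  [ 0    1     0  0  |     1 ]
  [ 0    0     1  0  |     6 ]
  [ 0    0     0  1  |    -6 ]
ρ1 ← ρ1 + 1/2·ρ3
  [ 1  3/8  0  0  |  19/8 ]
  [ 0    1  0  0  |     1 ]
  [ 0    0  1  0  |     6 ]
  [ 0    0  0  1  |    -6 ]
ρ1 ← ρ1 − 3/8·ρ2
  [ 1  0  0  0  |   2 ]
  [ 0  1  0  0  |   1 ]
  [ 0  0  1  0  |   6 ]
  [ 0  0  0  1  |  -6 ]
Reading off the last column: u = 2, v = 1, w = 6, t = -6.

(2, 1, 6, -6)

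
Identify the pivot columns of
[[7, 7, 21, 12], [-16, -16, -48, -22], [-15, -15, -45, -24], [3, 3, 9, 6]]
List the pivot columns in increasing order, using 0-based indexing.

R1 → 1/7·R1
  [   1    1    3  12/7 ]
  [ -16  -16  -48   -22 ]
  [ -15  -15  -45   -24 ]
  [   3    3    9     6 ]
R2 → R2 + 16·R1
  [   1    1    3  12/7 ]
  [   0    0    0  38/7 ]
  [ -15  -15  -45   -24 ]
  [   3    3    9     6 ]
R3 → R3 + 15·R1
  [ 1  1  3  12/7 ]
  [ 0  0  0  38/7 ]
  [ 0  0  0  12/7 ]
  [ 3  3  9     6 ]
R4 → R4 − 3·R1
  [ 1  1  3  12/7 ]
  [ 0  0  0  38/7 ]
  [ 0  0  0  12/7 ]
  [ 0  0  0   6/7 ]
R2 → 7/38·R2
  [ 1  1  3  12/7 ]
  [ 0  0  0     1 ]
  [ 0  0  0  12/7 ]
  [ 0  0  0   6/7 ]
R3 → R3 − 12/7·R2
  [ 1  1  3  12/7 ]
  [ 0  0  0     1 ]
  [ 0  0  0     0 ]
  [ 0  0  0   6/7 ]
R4 → R4 − 6/7·R2
  [ 1  1  3  12/7 ]
  [ 0  0  0     1 ]
  [ 0  0  0     0 ]
  [ 0  0  0     0 ]
R1 → R1 − 12/7·R2
  [ 1  1  3  0 ]
  [ 0  0  0  1 ]
  [ 0  0  0  0 ]
  [ 0  0  0  0 ]
Pivot columns are the columns containing a leading 1.

0, 3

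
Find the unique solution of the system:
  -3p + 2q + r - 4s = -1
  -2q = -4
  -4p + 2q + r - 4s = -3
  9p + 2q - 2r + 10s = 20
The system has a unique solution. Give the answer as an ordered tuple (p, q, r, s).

Form the augmented matrix and row-reduce:
  [ -3   2   1  -4  |  -1 ]
  [  0  -2   0   0  |  -4 ]
  [ -4   2   1  -4  |  -3 ]
  [  9   2  -2  10  |  20 ]
ρ1 ← -1/3·ρ1
ρ3 ← ρ3 + 4·ρ1
ρ4 ← ρ4 − 9·ρ1
ρ2 ← -1/2·ρ2
ρ3 ← ρ3 + 2/3·ρ2
ρ4 ← ρ4 − 8·ρ2
ρ3 ← -3·ρ3
ρ4 ← ρ4 − ρ3
ρ4 ← 1/2·ρ4
ρ3 ← ρ3 + 4·ρ4
ρ1 ← ρ1 − 4/3·ρ4
ρ1 ← ρ1 + 1/3·ρ3
ρ1 ← ρ1 + 2/3·ρ2
Reading off the last column: p = 2, q = 2, r = 1, s = 0.

(2, 2, 1, 0)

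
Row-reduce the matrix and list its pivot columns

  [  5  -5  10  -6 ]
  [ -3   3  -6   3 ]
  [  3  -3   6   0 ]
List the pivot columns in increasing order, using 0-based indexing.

0, 3

Multiply ρ1 by 1/5.
  [  1  -1   2  -6/5 ]
  [ -3   3  -6     3 ]
  [  3  -3   6     0 ]
Add 3 times ρ1 to ρ2.
  [ 1  -1  2  -6/5 ]
  [ 0   0  0  -3/5 ]
  [ 3  -3  6     0 ]
Subtract 3 times ρ1 from ρ3.
  [ 1  -1  2  -6/5 ]
  [ 0   0  0  -3/5 ]
  [ 0   0  0  18/5 ]
Multiply ρ2 by -5/3.
  [ 1  -1  2  -6/5 ]
  [ 0   0  0     1 ]
  [ 0   0  0  18/5 ]
Subtract 18/5 times ρ2 from ρ3.
  [ 1  -1  2  -6/5 ]
  [ 0   0  0     1 ]
  [ 0   0  0     0 ]
Add 6/5 times ρ2 to ρ1.
  [ 1  -1  2  0 ]
  [ 0   0  0  1 ]
  [ 0   0  0  0 ]
Pivot columns are the columns containing a leading 1.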